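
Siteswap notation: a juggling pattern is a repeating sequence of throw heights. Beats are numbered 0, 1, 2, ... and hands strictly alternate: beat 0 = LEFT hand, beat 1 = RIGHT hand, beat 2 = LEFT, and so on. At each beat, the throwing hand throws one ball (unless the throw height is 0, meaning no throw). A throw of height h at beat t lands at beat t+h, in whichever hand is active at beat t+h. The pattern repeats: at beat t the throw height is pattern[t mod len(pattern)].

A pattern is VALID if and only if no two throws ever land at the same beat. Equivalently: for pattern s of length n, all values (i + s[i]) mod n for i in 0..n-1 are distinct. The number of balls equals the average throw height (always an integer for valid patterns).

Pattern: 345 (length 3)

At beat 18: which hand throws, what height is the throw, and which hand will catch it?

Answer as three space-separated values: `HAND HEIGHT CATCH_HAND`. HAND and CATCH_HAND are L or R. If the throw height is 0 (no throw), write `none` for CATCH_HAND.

Beat 18: 18 mod 2 = 0, so hand = L
Throw height = pattern[18 mod 3] = pattern[0] = 3
Lands at beat 18+3=21, 21 mod 2 = 1, so catch hand = R

Answer: L 3 R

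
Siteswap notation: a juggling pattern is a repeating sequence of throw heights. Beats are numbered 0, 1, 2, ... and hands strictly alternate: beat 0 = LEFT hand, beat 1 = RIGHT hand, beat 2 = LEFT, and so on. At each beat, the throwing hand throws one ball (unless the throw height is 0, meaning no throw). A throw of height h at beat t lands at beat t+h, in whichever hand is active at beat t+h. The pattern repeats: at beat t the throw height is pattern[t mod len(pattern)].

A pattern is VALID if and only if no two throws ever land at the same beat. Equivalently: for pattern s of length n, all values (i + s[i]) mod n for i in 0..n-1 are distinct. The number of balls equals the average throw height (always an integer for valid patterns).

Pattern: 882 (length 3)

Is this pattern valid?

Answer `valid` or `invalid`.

Answer: valid

Derivation:
i=0: (i + s[i]) mod n = (0 + 8) mod 3 = 2
i=1: (i + s[i]) mod n = (1 + 8) mod 3 = 0
i=2: (i + s[i]) mod n = (2 + 2) mod 3 = 1
Residues: [2, 0, 1], distinct: True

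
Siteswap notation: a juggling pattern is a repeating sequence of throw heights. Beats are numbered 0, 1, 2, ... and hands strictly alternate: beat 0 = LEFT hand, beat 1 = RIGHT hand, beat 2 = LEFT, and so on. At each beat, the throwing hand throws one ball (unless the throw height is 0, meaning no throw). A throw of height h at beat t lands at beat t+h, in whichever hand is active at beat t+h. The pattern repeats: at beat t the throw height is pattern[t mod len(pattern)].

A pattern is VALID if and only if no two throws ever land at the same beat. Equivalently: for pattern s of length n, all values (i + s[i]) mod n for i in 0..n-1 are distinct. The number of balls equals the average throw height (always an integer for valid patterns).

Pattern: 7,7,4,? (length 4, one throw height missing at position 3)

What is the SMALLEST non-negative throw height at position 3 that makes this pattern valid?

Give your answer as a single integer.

i=0: (0 + 7) mod 4 = 3
i=1: (1 + 7) mod 4 = 0
i=2: (2 + 4) mod 4 = 2
i=3: s[i]=? (unknown)
Known residues: [0, 2, 3]; need a permutation of 0..3, so missing residue r = 1
Need (3 + s) mod 4 = 1; smallest s = (1 - 3) mod 4 = 2

Answer: 2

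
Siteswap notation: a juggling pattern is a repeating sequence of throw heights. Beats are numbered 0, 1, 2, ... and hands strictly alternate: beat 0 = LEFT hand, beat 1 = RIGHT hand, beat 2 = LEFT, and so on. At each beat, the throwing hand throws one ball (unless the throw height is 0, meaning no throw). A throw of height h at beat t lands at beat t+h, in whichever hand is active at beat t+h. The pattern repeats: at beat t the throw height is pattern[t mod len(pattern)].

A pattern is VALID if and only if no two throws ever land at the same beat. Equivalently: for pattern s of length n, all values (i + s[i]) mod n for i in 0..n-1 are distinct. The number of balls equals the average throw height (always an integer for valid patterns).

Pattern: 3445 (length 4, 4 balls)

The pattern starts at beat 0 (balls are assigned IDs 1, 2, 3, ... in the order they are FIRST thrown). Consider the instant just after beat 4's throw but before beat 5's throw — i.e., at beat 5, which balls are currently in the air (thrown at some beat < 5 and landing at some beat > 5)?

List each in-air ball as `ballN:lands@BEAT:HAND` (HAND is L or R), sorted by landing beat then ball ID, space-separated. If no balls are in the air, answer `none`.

Beat 0 (L): throw ball1 h=3 -> lands@3:R; in-air after throw: [b1@3:R]
Beat 1 (R): throw ball2 h=4 -> lands@5:R; in-air after throw: [b1@3:R b2@5:R]
Beat 2 (L): throw ball3 h=4 -> lands@6:L; in-air after throw: [b1@3:R b2@5:R b3@6:L]
Beat 3 (R): throw ball1 h=5 -> lands@8:L; in-air after throw: [b2@5:R b3@6:L b1@8:L]
Beat 4 (L): throw ball4 h=3 -> lands@7:R; in-air after throw: [b2@5:R b3@6:L b4@7:R b1@8:L]
Beat 5 (R): throw ball2 h=4 -> lands@9:R; in-air after throw: [b3@6:L b4@7:R b1@8:L b2@9:R]

Answer: ball3:lands@6:L ball4:lands@7:R ball1:lands@8:L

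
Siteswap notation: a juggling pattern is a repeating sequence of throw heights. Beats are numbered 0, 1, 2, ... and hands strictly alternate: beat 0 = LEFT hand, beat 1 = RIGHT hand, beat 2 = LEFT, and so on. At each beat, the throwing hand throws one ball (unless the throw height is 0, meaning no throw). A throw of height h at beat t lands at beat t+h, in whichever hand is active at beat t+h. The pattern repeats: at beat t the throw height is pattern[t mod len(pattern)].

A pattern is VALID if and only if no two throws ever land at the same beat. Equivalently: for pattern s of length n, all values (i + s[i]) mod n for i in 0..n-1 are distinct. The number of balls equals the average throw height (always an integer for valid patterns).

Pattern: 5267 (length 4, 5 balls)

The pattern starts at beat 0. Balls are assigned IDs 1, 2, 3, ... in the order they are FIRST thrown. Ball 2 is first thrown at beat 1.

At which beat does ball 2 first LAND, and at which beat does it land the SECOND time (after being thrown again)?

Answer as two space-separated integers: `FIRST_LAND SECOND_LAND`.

Beat 0 (L): throw ball1 h=5 -> lands@5:R; in-air after throw: [b1@5:R]
Beat 1 (R): throw ball2 h=2 -> lands@3:R; in-air after throw: [b2@3:R b1@5:R]
Beat 2 (L): throw ball3 h=6 -> lands@8:L; in-air after throw: [b2@3:R b1@5:R b3@8:L]
Beat 3 (R): throw ball2 h=7 -> lands@10:L; in-air after throw: [b1@5:R b3@8:L b2@10:L]
Beat 4 (L): throw ball4 h=5 -> lands@9:R; in-air after throw: [b1@5:R b3@8:L b4@9:R b2@10:L]
Beat 5 (R): throw ball1 h=2 -> lands@7:R; in-air after throw: [b1@7:R b3@8:L b4@9:R b2@10:L]
Beat 6 (L): throw ball5 h=6 -> lands@12:L; in-air after throw: [b1@7:R b3@8:L b4@9:R b2@10:L b5@12:L]
Beat 7 (R): throw ball1 h=7 -> lands@14:L; in-air after throw: [b3@8:L b4@9:R b2@10:L b5@12:L b1@14:L]
Beat 8 (L): throw ball3 h=5 -> lands@13:R; in-air after throw: [b4@9:R b2@10:L b5@12:L b3@13:R b1@14:L]
Beat 9 (R): throw ball4 h=2 -> lands@11:R; in-air after throw: [b2@10:L b4@11:R b5@12:L b3@13:R b1@14:L]
Beat 10 (L): throw ball2 h=6 -> lands@16:L; in-air after throw: [b4@11:R b5@12:L b3@13:R b1@14:L b2@16:L]
Ball 2: thrown@1 h=2 -> first land @3; rethrown@3 h=7 -> second land @10

Answer: 3 10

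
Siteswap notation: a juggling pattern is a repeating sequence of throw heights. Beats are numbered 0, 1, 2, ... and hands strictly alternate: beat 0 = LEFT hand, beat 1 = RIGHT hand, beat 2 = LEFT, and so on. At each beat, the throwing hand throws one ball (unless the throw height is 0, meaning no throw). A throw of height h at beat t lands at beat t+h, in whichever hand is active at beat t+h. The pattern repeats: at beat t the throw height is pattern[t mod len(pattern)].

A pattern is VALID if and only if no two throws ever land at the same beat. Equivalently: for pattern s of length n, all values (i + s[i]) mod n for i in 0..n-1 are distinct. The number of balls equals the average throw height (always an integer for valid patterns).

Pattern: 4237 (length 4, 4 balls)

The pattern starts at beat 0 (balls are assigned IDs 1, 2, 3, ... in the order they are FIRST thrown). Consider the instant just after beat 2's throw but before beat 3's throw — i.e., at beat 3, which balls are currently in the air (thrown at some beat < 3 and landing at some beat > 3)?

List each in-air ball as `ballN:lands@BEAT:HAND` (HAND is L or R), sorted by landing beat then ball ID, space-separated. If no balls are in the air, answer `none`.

Beat 0 (L): throw ball1 h=4 -> lands@4:L; in-air after throw: [b1@4:L]
Beat 1 (R): throw ball2 h=2 -> lands@3:R; in-air after throw: [b2@3:R b1@4:L]
Beat 2 (L): throw ball3 h=3 -> lands@5:R; in-air after throw: [b2@3:R b1@4:L b3@5:R]
Beat 3 (R): throw ball2 h=7 -> lands@10:L; in-air after throw: [b1@4:L b3@5:R b2@10:L]

Answer: ball1:lands@4:L ball3:lands@5:R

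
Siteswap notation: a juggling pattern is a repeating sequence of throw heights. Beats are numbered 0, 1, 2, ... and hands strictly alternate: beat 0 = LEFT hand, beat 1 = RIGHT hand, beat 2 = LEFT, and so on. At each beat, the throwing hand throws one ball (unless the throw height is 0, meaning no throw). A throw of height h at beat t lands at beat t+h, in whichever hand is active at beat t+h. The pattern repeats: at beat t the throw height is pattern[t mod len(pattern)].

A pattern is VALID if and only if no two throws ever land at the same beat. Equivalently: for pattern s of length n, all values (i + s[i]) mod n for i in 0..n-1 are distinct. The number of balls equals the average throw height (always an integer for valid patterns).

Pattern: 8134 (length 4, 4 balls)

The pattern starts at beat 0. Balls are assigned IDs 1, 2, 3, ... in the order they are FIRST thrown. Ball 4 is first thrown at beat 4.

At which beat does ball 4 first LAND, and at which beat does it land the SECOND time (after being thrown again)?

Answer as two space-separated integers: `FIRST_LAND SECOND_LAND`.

Beat 0 (L): throw ball1 h=8 -> lands@8:L; in-air after throw: [b1@8:L]
Beat 1 (R): throw ball2 h=1 -> lands@2:L; in-air after throw: [b2@2:L b1@8:L]
Beat 2 (L): throw ball2 h=3 -> lands@5:R; in-air after throw: [b2@5:R b1@8:L]
Beat 3 (R): throw ball3 h=4 -> lands@7:R; in-air after throw: [b2@5:R b3@7:R b1@8:L]
Beat 4 (L): throw ball4 h=8 -> lands@12:L; in-air after throw: [b2@5:R b3@7:R b1@8:L b4@12:L]
Beat 5 (R): throw ball2 h=1 -> lands@6:L; in-air after throw: [b2@6:L b3@7:R b1@8:L b4@12:L]
Beat 6 (L): throw ball2 h=3 -> lands@9:R; in-air after throw: [b3@7:R b1@8:L b2@9:R b4@12:L]
Beat 7 (R): throw ball3 h=4 -> lands@11:R; in-air after throw: [b1@8:L b2@9:R b3@11:R b4@12:L]
Beat 8 (L): throw ball1 h=8 -> lands@16:L; in-air after throw: [b2@9:R b3@11:R b4@12:L b1@16:L]
Beat 9 (R): throw ball2 h=1 -> lands@10:L; in-air after throw: [b2@10:L b3@11:R b4@12:L b1@16:L]
Beat 10 (L): throw ball2 h=3 -> lands@13:R; in-air after throw: [b3@11:R b4@12:L b2@13:R b1@16:L]
Beat 11 (R): throw ball3 h=4 -> lands@15:R; in-air after throw: [b4@12:L b2@13:R b3@15:R b1@16:L]
Beat 12 (L): throw ball4 h=8 -> lands@20:L; in-air after throw: [b2@13:R b3@15:R b1@16:L b4@20:L]
Beat 13 (R): throw ball2 h=1 -> lands@14:L; in-air after throw: [b2@14:L b3@15:R b1@16:L b4@20:L]
Beat 14 (L): throw ball2 h=3 -> lands@17:R; in-air after throw: [b3@15:R b1@16:L b2@17:R b4@20:L]
Beat 15 (R): throw ball3 h=4 -> lands@19:R; in-air after throw: [b1@16:L b2@17:R b3@19:R b4@20:L]
Beat 16 (L): throw ball1 h=8 -> lands@24:L; in-air after throw: [b2@17:R b3@19:R b4@20:L b1@24:L]
Beat 17 (R): throw ball2 h=1 -> lands@18:L; in-air after throw: [b2@18:L b3@19:R b4@20:L b1@24:L]
Beat 18 (L): throw ball2 h=3 -> lands@21:R; in-air after throw: [b3@19:R b4@20:L b2@21:R b1@24:L]
Beat 19 (R): throw ball3 h=4 -> lands@23:R; in-air after throw: [b4@20:L b2@21:R b3@23:R b1@24:L]
Beat 20 (L): throw ball4 h=8 -> lands@28:L; in-air after throw: [b2@21:R b3@23:R b1@24:L b4@28:L]
Ball 4: thrown@4 h=8 -> first land @12; rethrown@12 h=8 -> second land @20

Answer: 12 20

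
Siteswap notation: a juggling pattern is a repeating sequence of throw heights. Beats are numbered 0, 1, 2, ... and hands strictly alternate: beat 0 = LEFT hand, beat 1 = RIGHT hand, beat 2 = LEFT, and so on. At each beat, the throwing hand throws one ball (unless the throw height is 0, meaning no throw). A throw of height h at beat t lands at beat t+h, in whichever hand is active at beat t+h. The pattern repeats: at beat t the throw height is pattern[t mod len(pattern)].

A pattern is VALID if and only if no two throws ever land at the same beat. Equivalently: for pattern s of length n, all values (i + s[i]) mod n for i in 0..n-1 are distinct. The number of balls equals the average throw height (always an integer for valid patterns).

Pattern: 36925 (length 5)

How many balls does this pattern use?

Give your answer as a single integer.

Answer: 5

Derivation:
Pattern = [3, 6, 9, 2, 5], length n = 5
  position 0: throw height = 3, running sum = 3
  position 1: throw height = 6, running sum = 9
  position 2: throw height = 9, running sum = 18
  position 3: throw height = 2, running sum = 20
  position 4: throw height = 5, running sum = 25
Total sum = 25; balls = sum / n = 25 / 5 = 5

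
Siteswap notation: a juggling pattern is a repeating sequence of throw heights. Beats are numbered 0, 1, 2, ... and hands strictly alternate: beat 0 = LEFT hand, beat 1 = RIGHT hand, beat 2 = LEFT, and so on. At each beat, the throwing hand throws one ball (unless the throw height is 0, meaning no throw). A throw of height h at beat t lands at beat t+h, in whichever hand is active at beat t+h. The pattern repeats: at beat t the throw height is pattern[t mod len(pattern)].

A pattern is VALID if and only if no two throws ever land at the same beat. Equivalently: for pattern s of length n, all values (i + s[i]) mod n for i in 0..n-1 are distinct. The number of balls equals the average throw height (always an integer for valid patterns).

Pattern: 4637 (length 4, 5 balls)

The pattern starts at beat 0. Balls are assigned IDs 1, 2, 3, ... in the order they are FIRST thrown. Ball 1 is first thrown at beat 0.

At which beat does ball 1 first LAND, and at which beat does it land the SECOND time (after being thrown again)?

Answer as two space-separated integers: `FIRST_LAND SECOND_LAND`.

Beat 0 (L): throw ball1 h=4 -> lands@4:L; in-air after throw: [b1@4:L]
Beat 1 (R): throw ball2 h=6 -> lands@7:R; in-air after throw: [b1@4:L b2@7:R]
Beat 2 (L): throw ball3 h=3 -> lands@5:R; in-air after throw: [b1@4:L b3@5:R b2@7:R]
Beat 3 (R): throw ball4 h=7 -> lands@10:L; in-air after throw: [b1@4:L b3@5:R b2@7:R b4@10:L]
Beat 4 (L): throw ball1 h=4 -> lands@8:L; in-air after throw: [b3@5:R b2@7:R b1@8:L b4@10:L]
Beat 5 (R): throw ball3 h=6 -> lands@11:R; in-air after throw: [b2@7:R b1@8:L b4@10:L b3@11:R]
Beat 6 (L): throw ball5 h=3 -> lands@9:R; in-air after throw: [b2@7:R b1@8:L b5@9:R b4@10:L b3@11:R]
Beat 7 (R): throw ball2 h=7 -> lands@14:L; in-air after throw: [b1@8:L b5@9:R b4@10:L b3@11:R b2@14:L]
Beat 8 (L): throw ball1 h=4 -> lands@12:L; in-air after throw: [b5@9:R b4@10:L b3@11:R b1@12:L b2@14:L]
Ball 1: thrown@0 h=4 -> first land @4; rethrown@4 h=4 -> second land @8

Answer: 4 8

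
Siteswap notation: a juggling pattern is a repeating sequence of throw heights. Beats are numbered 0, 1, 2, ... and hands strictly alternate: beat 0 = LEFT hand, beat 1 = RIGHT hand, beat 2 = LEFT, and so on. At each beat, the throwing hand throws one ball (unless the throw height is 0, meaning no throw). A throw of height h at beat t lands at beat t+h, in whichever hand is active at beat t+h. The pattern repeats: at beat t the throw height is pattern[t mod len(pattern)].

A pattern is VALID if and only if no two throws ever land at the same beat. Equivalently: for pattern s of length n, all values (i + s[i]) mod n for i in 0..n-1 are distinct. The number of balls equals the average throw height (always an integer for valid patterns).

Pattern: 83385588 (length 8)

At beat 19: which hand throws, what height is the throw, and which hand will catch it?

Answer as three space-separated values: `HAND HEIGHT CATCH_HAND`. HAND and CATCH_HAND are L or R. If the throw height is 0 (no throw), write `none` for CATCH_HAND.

Answer: R 8 R

Derivation:
Beat 19: 19 mod 2 = 1, so hand = R
Throw height = pattern[19 mod 8] = pattern[3] = 8
Lands at beat 19+8=27, 27 mod 2 = 1, so catch hand = R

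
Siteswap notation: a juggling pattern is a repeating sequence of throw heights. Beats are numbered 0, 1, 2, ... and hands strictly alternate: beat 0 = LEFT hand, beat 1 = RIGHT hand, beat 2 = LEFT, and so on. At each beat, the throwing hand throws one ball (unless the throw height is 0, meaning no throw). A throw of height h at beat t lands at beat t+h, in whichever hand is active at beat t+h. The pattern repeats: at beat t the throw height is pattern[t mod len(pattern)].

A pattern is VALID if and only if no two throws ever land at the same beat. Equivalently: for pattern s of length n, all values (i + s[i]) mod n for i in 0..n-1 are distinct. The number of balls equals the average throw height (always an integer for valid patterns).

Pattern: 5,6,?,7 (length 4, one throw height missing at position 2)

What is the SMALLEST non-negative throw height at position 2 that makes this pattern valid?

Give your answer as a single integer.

i=0: (0 + 5) mod 4 = 1
i=1: (1 + 6) mod 4 = 3
i=2: s[i]=? (unknown)
i=3: (3 + 7) mod 4 = 2
Known residues: [1, 2, 3]; need a permutation of 0..3, so missing residue r = 0
Need (2 + s) mod 4 = 0; smallest s = (0 - 2) mod 4 = 2

Answer: 2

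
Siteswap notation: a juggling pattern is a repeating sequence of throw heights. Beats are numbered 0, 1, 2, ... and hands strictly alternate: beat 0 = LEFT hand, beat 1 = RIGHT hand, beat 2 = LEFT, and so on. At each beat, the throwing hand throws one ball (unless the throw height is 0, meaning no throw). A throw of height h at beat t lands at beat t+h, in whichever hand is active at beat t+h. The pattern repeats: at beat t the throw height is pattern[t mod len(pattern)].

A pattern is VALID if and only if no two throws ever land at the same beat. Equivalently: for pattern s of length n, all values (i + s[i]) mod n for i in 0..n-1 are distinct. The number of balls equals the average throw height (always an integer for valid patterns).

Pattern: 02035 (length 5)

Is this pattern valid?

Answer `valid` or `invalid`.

Answer: valid

Derivation:
i=0: (i + s[i]) mod n = (0 + 0) mod 5 = 0
i=1: (i + s[i]) mod n = (1 + 2) mod 5 = 3
i=2: (i + s[i]) mod n = (2 + 0) mod 5 = 2
i=3: (i + s[i]) mod n = (3 + 3) mod 5 = 1
i=4: (i + s[i]) mod n = (4 + 5) mod 5 = 4
Residues: [0, 3, 2, 1, 4], distinct: True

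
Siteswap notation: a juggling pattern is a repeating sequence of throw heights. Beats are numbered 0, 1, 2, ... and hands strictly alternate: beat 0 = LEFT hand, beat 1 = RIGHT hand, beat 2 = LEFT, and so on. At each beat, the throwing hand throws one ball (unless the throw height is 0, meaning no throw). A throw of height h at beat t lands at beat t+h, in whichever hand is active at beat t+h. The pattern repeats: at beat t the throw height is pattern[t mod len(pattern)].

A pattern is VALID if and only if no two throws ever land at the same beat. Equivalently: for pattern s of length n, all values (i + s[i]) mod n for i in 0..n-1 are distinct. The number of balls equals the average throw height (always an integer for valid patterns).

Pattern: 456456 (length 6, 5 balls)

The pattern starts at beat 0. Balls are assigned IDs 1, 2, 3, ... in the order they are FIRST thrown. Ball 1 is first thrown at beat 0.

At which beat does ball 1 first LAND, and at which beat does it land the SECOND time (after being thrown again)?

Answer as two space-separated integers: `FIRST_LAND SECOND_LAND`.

Beat 0 (L): throw ball1 h=4 -> lands@4:L; in-air after throw: [b1@4:L]
Beat 1 (R): throw ball2 h=5 -> lands@6:L; in-air after throw: [b1@4:L b2@6:L]
Beat 2 (L): throw ball3 h=6 -> lands@8:L; in-air after throw: [b1@4:L b2@6:L b3@8:L]
Beat 3 (R): throw ball4 h=4 -> lands@7:R; in-air after throw: [b1@4:L b2@6:L b4@7:R b3@8:L]
Beat 4 (L): throw ball1 h=5 -> lands@9:R; in-air after throw: [b2@6:L b4@7:R b3@8:L b1@9:R]
Beat 5 (R): throw ball5 h=6 -> lands@11:R; in-air after throw: [b2@6:L b4@7:R b3@8:L b1@9:R b5@11:R]
Beat 6 (L): throw ball2 h=4 -> lands@10:L; in-air after throw: [b4@7:R b3@8:L b1@9:R b2@10:L b5@11:R]
Beat 7 (R): throw ball4 h=5 -> lands@12:L; in-air after throw: [b3@8:L b1@9:R b2@10:L b5@11:R b4@12:L]
Beat 8 (L): throw ball3 h=6 -> lands@14:L; in-air after throw: [b1@9:R b2@10:L b5@11:R b4@12:L b3@14:L]
Beat 9 (R): throw ball1 h=4 -> lands@13:R; in-air after throw: [b2@10:L b5@11:R b4@12:L b1@13:R b3@14:L]
Ball 1: thrown@0 h=4 -> first land @4; rethrown@4 h=5 -> second land @9

Answer: 4 9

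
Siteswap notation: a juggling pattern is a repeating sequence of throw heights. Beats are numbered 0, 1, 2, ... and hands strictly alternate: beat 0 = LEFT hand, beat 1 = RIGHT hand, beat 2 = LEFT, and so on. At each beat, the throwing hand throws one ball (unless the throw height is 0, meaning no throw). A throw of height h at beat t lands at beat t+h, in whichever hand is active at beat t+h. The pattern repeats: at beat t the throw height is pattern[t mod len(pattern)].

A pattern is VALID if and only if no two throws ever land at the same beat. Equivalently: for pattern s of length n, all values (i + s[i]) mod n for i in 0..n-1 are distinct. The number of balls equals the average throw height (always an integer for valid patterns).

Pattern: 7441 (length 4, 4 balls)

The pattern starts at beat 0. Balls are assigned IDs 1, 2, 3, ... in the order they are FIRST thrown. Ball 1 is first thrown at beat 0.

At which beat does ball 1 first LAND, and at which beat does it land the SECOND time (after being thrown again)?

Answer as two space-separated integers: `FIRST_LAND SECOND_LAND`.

Answer: 7 8

Derivation:
Beat 0 (L): throw ball1 h=7 -> lands@7:R; in-air after throw: [b1@7:R]
Beat 1 (R): throw ball2 h=4 -> lands@5:R; in-air after throw: [b2@5:R b1@7:R]
Beat 2 (L): throw ball3 h=4 -> lands@6:L; in-air after throw: [b2@5:R b3@6:L b1@7:R]
Beat 3 (R): throw ball4 h=1 -> lands@4:L; in-air after throw: [b4@4:L b2@5:R b3@6:L b1@7:R]
Beat 4 (L): throw ball4 h=7 -> lands@11:R; in-air after throw: [b2@5:R b3@6:L b1@7:R b4@11:R]
Beat 5 (R): throw ball2 h=4 -> lands@9:R; in-air after throw: [b3@6:L b1@7:R b2@9:R b4@11:R]
Beat 6 (L): throw ball3 h=4 -> lands@10:L; in-air after throw: [b1@7:R b2@9:R b3@10:L b4@11:R]
Beat 7 (R): throw ball1 h=1 -> lands@8:L; in-air after throw: [b1@8:L b2@9:R b3@10:L b4@11:R]
Beat 8 (L): throw ball1 h=7 -> lands@15:R; in-air after throw: [b2@9:R b3@10:L b4@11:R b1@15:R]
Ball 1: thrown@0 h=7 -> first land @7; rethrown@7 h=1 -> second land @8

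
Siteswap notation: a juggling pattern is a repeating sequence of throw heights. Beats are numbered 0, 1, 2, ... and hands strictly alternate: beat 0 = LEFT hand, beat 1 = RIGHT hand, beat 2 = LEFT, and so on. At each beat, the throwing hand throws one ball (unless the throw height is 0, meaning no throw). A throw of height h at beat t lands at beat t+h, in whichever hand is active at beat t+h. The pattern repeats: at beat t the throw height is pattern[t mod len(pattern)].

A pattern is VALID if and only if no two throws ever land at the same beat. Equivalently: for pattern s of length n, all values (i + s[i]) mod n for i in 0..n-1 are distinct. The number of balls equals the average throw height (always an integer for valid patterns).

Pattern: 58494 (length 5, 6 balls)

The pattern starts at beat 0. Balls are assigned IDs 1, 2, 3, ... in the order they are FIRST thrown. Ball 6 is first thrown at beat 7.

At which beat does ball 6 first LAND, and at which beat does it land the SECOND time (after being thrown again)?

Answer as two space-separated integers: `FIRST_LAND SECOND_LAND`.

Answer: 11 19

Derivation:
Beat 0 (L): throw ball1 h=5 -> lands@5:R; in-air after throw: [b1@5:R]
Beat 1 (R): throw ball2 h=8 -> lands@9:R; in-air after throw: [b1@5:R b2@9:R]
Beat 2 (L): throw ball3 h=4 -> lands@6:L; in-air after throw: [b1@5:R b3@6:L b2@9:R]
Beat 3 (R): throw ball4 h=9 -> lands@12:L; in-air after throw: [b1@5:R b3@6:L b2@9:R b4@12:L]
Beat 4 (L): throw ball5 h=4 -> lands@8:L; in-air after throw: [b1@5:R b3@6:L b5@8:L b2@9:R b4@12:L]
Beat 5 (R): throw ball1 h=5 -> lands@10:L; in-air after throw: [b3@6:L b5@8:L b2@9:R b1@10:L b4@12:L]
Beat 6 (L): throw ball3 h=8 -> lands@14:L; in-air after throw: [b5@8:L b2@9:R b1@10:L b4@12:L b3@14:L]
Beat 7 (R): throw ball6 h=4 -> lands@11:R; in-air after throw: [b5@8:L b2@9:R b1@10:L b6@11:R b4@12:L b3@14:L]
Beat 8 (L): throw ball5 h=9 -> lands@17:R; in-air after throw: [b2@9:R b1@10:L b6@11:R b4@12:L b3@14:L b5@17:R]
Beat 9 (R): throw ball2 h=4 -> lands@13:R; in-air after throw: [b1@10:L b6@11:R b4@12:L b2@13:R b3@14:L b5@17:R]
Beat 10 (L): throw ball1 h=5 -> lands@15:R; in-air after throw: [b6@11:R b4@12:L b2@13:R b3@14:L b1@15:R b5@17:R]
Beat 11 (R): throw ball6 h=8 -> lands@19:R; in-air after throw: [b4@12:L b2@13:R b3@14:L b1@15:R b5@17:R b6@19:R]
Beat 12 (L): throw ball4 h=4 -> lands@16:L; in-air after throw: [b2@13:R b3@14:L b1@15:R b4@16:L b5@17:R b6@19:R]
Ball 6: thrown@7 h=4 -> first land @11; rethrown@11 h=8 -> second land @19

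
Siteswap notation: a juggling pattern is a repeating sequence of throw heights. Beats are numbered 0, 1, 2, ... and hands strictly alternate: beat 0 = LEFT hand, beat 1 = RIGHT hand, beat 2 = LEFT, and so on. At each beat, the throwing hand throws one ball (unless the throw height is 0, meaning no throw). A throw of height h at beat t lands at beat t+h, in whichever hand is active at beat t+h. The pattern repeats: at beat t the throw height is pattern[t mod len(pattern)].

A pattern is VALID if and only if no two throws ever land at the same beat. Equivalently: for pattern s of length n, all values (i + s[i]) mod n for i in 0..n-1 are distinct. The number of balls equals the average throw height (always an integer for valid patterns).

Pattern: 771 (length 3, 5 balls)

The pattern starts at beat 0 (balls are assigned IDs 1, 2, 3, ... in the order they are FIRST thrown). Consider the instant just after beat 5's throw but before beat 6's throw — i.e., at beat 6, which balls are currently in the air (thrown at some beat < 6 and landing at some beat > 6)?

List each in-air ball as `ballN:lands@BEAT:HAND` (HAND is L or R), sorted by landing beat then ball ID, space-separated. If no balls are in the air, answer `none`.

Answer: ball1:lands@7:R ball2:lands@8:L ball3:lands@10:L ball4:lands@11:R

Derivation:
Beat 0 (L): throw ball1 h=7 -> lands@7:R; in-air after throw: [b1@7:R]
Beat 1 (R): throw ball2 h=7 -> lands@8:L; in-air after throw: [b1@7:R b2@8:L]
Beat 2 (L): throw ball3 h=1 -> lands@3:R; in-air after throw: [b3@3:R b1@7:R b2@8:L]
Beat 3 (R): throw ball3 h=7 -> lands@10:L; in-air after throw: [b1@7:R b2@8:L b3@10:L]
Beat 4 (L): throw ball4 h=7 -> lands@11:R; in-air after throw: [b1@7:R b2@8:L b3@10:L b4@11:R]
Beat 5 (R): throw ball5 h=1 -> lands@6:L; in-air after throw: [b5@6:L b1@7:R b2@8:L b3@10:L b4@11:R]
Beat 6 (L): throw ball5 h=7 -> lands@13:R; in-air after throw: [b1@7:R b2@8:L b3@10:L b4@11:R b5@13:R]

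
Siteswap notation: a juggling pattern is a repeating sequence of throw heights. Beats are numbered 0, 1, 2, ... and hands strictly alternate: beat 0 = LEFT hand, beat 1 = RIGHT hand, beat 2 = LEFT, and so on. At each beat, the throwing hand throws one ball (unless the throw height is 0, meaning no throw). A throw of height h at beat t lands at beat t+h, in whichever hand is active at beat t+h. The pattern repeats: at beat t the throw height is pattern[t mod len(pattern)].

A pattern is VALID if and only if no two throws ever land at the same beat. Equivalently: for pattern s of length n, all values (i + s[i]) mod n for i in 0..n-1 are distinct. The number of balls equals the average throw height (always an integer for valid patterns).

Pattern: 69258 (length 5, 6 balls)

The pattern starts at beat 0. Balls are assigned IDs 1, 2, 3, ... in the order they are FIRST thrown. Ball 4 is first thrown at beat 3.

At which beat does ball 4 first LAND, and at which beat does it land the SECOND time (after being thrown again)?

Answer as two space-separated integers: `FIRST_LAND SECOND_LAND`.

Answer: 8 13

Derivation:
Beat 0 (L): throw ball1 h=6 -> lands@6:L; in-air after throw: [b1@6:L]
Beat 1 (R): throw ball2 h=9 -> lands@10:L; in-air after throw: [b1@6:L b2@10:L]
Beat 2 (L): throw ball3 h=2 -> lands@4:L; in-air after throw: [b3@4:L b1@6:L b2@10:L]
Beat 3 (R): throw ball4 h=5 -> lands@8:L; in-air after throw: [b3@4:L b1@6:L b4@8:L b2@10:L]
Beat 4 (L): throw ball3 h=8 -> lands@12:L; in-air after throw: [b1@6:L b4@8:L b2@10:L b3@12:L]
Beat 5 (R): throw ball5 h=6 -> lands@11:R; in-air after throw: [b1@6:L b4@8:L b2@10:L b5@11:R b3@12:L]
Beat 6 (L): throw ball1 h=9 -> lands@15:R; in-air after throw: [b4@8:L b2@10:L b5@11:R b3@12:L b1@15:R]
Beat 7 (R): throw ball6 h=2 -> lands@9:R; in-air after throw: [b4@8:L b6@9:R b2@10:L b5@11:R b3@12:L b1@15:R]
Beat 8 (L): throw ball4 h=5 -> lands@13:R; in-air after throw: [b6@9:R b2@10:L b5@11:R b3@12:L b4@13:R b1@15:R]
Beat 9 (R): throw ball6 h=8 -> lands@17:R; in-air after throw: [b2@10:L b5@11:R b3@12:L b4@13:R b1@15:R b6@17:R]
Beat 10 (L): throw ball2 h=6 -> lands@16:L; in-air after throw: [b5@11:R b3@12:L b4@13:R b1@15:R b2@16:L b6@17:R]
Beat 11 (R): throw ball5 h=9 -> lands@20:L; in-air after throw: [b3@12:L b4@13:R b1@15:R b2@16:L b6@17:R b5@20:L]
Ball 4: thrown@3 h=5 -> first land @8; rethrown@8 h=5 -> second land @13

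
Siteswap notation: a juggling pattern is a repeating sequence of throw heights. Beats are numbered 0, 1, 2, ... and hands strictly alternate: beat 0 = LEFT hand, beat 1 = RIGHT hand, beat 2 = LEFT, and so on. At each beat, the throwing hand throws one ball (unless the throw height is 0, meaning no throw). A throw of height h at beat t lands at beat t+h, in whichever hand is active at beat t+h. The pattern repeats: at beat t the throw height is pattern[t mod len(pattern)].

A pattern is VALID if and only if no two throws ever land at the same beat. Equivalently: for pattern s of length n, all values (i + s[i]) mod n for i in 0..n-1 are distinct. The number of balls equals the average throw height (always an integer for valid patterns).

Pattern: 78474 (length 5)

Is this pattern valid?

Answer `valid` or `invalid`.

i=0: (i + s[i]) mod n = (0 + 7) mod 5 = 2
i=1: (i + s[i]) mod n = (1 + 8) mod 5 = 4
i=2: (i + s[i]) mod n = (2 + 4) mod 5 = 1
i=3: (i + s[i]) mod n = (3 + 7) mod 5 = 0
i=4: (i + s[i]) mod n = (4 + 4) mod 5 = 3
Residues: [2, 4, 1, 0, 3], distinct: True

Answer: valid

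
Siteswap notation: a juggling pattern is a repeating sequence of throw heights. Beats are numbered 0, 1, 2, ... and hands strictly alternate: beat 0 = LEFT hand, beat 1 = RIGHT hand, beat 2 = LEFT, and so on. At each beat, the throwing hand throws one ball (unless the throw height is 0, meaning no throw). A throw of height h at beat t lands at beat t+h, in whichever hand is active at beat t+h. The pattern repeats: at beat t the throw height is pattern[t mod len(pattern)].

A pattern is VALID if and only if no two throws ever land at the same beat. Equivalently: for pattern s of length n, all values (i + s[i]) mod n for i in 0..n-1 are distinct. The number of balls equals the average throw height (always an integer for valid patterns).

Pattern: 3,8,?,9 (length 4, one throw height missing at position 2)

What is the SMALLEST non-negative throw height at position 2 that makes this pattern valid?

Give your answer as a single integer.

Answer: 0

Derivation:
i=0: (0 + 3) mod 4 = 3
i=1: (1 + 8) mod 4 = 1
i=2: s[i]=? (unknown)
i=3: (3 + 9) mod 4 = 0
Known residues: [0, 1, 3]; need a permutation of 0..3, so missing residue r = 2
Need (2 + s) mod 4 = 2; smallest s = (2 - 2) mod 4 = 0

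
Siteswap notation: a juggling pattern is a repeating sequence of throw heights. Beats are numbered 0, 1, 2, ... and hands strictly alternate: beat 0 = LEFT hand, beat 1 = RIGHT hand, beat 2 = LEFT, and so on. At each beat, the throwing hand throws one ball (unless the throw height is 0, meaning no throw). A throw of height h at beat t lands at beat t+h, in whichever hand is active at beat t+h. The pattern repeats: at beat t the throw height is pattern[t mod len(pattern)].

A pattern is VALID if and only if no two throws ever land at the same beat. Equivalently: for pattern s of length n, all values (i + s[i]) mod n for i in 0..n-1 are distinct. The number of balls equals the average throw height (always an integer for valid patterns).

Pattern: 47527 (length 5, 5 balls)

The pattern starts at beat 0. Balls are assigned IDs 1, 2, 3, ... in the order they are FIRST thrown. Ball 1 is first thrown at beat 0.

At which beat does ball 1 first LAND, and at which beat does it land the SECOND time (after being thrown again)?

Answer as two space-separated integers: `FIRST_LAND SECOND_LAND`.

Beat 0 (L): throw ball1 h=4 -> lands@4:L; in-air after throw: [b1@4:L]
Beat 1 (R): throw ball2 h=7 -> lands@8:L; in-air after throw: [b1@4:L b2@8:L]
Beat 2 (L): throw ball3 h=5 -> lands@7:R; in-air after throw: [b1@4:L b3@7:R b2@8:L]
Beat 3 (R): throw ball4 h=2 -> lands@5:R; in-air after throw: [b1@4:L b4@5:R b3@7:R b2@8:L]
Beat 4 (L): throw ball1 h=7 -> lands@11:R; in-air after throw: [b4@5:R b3@7:R b2@8:L b1@11:R]
Beat 5 (R): throw ball4 h=4 -> lands@9:R; in-air after throw: [b3@7:R b2@8:L b4@9:R b1@11:R]
Beat 6 (L): throw ball5 h=7 -> lands@13:R; in-air after throw: [b3@7:R b2@8:L b4@9:R b1@11:R b5@13:R]
Beat 7 (R): throw ball3 h=5 -> lands@12:L; in-air after throw: [b2@8:L b4@9:R b1@11:R b3@12:L b5@13:R]
Beat 8 (L): throw ball2 h=2 -> lands@10:L; in-air after throw: [b4@9:R b2@10:L b1@11:R b3@12:L b5@13:R]
Beat 9 (R): throw ball4 h=7 -> lands@16:L; in-air after throw: [b2@10:L b1@11:R b3@12:L b5@13:R b4@16:L]
Beat 10 (L): throw ball2 h=4 -> lands@14:L; in-air after throw: [b1@11:R b3@12:L b5@13:R b2@14:L b4@16:L]
Beat 11 (R): throw ball1 h=7 -> lands@18:L; in-air after throw: [b3@12:L b5@13:R b2@14:L b4@16:L b1@18:L]
Ball 1: thrown@0 h=4 -> first land @4; rethrown@4 h=7 -> second land @11

Answer: 4 11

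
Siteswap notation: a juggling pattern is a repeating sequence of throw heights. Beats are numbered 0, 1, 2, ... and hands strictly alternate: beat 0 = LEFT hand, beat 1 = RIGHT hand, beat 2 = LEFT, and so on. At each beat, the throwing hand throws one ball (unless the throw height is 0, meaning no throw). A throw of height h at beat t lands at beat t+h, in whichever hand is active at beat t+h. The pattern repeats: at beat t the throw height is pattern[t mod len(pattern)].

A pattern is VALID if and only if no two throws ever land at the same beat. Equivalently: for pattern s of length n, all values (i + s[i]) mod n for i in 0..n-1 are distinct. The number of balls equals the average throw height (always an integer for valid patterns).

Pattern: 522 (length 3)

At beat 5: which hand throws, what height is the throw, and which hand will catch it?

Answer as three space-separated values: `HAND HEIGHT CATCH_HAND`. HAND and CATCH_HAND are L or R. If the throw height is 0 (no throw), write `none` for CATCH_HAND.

Beat 5: 5 mod 2 = 1, so hand = R
Throw height = pattern[5 mod 3] = pattern[2] = 2
Lands at beat 5+2=7, 7 mod 2 = 1, so catch hand = R

Answer: R 2 R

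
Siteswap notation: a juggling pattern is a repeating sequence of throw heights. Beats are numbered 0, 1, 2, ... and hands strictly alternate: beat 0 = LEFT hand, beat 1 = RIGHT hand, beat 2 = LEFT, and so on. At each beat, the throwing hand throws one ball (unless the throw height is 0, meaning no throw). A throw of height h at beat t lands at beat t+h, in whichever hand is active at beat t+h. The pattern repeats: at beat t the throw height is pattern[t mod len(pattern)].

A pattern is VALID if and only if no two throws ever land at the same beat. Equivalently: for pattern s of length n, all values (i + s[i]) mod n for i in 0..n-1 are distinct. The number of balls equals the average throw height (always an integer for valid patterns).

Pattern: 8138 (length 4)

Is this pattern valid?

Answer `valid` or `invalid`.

i=0: (i + s[i]) mod n = (0 + 8) mod 4 = 0
i=1: (i + s[i]) mod n = (1 + 1) mod 4 = 2
i=2: (i + s[i]) mod n = (2 + 3) mod 4 = 1
i=3: (i + s[i]) mod n = (3 + 8) mod 4 = 3
Residues: [0, 2, 1, 3], distinct: True

Answer: valid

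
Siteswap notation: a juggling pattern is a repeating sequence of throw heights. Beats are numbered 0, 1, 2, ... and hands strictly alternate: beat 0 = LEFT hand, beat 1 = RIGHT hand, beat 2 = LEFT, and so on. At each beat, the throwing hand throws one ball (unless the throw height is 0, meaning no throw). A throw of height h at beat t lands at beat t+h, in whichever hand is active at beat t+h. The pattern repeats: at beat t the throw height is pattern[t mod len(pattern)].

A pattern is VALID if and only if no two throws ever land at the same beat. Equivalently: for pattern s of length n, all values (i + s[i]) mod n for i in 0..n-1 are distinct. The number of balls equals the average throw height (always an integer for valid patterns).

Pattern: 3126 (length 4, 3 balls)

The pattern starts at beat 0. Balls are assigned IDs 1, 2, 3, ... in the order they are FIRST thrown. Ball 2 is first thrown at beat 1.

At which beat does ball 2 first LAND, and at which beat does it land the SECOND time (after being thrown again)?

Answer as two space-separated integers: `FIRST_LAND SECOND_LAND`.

Beat 0 (L): throw ball1 h=3 -> lands@3:R; in-air after throw: [b1@3:R]
Beat 1 (R): throw ball2 h=1 -> lands@2:L; in-air after throw: [b2@2:L b1@3:R]
Beat 2 (L): throw ball2 h=2 -> lands@4:L; in-air after throw: [b1@3:R b2@4:L]
Beat 3 (R): throw ball1 h=6 -> lands@9:R; in-air after throw: [b2@4:L b1@9:R]
Beat 4 (L): throw ball2 h=3 -> lands@7:R; in-air after throw: [b2@7:R b1@9:R]
Ball 2: thrown@1 h=1 -> first land @2; rethrown@2 h=2 -> second land @4

Answer: 2 4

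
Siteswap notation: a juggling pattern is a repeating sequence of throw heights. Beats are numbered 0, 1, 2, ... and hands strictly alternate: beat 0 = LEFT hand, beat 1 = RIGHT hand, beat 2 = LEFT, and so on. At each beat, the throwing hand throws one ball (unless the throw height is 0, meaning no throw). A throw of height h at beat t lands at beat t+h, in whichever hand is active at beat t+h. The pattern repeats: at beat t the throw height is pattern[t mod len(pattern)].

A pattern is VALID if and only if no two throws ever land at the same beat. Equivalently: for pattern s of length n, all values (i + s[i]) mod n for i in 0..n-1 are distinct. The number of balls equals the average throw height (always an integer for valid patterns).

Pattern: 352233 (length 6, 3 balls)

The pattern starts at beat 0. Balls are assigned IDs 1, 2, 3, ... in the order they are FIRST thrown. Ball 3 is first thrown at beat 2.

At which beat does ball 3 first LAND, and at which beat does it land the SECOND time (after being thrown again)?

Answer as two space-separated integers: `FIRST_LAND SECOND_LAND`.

Answer: 4 7

Derivation:
Beat 0 (L): throw ball1 h=3 -> lands@3:R; in-air after throw: [b1@3:R]
Beat 1 (R): throw ball2 h=5 -> lands@6:L; in-air after throw: [b1@3:R b2@6:L]
Beat 2 (L): throw ball3 h=2 -> lands@4:L; in-air after throw: [b1@3:R b3@4:L b2@6:L]
Beat 3 (R): throw ball1 h=2 -> lands@5:R; in-air after throw: [b3@4:L b1@5:R b2@6:L]
Beat 4 (L): throw ball3 h=3 -> lands@7:R; in-air after throw: [b1@5:R b2@6:L b3@7:R]
Beat 5 (R): throw ball1 h=3 -> lands@8:L; in-air after throw: [b2@6:L b3@7:R b1@8:L]
Beat 6 (L): throw ball2 h=3 -> lands@9:R; in-air after throw: [b3@7:R b1@8:L b2@9:R]
Beat 7 (R): throw ball3 h=5 -> lands@12:L; in-air after throw: [b1@8:L b2@9:R b3@12:L]
Ball 3: thrown@2 h=2 -> first land @4; rethrown@4 h=3 -> second land @7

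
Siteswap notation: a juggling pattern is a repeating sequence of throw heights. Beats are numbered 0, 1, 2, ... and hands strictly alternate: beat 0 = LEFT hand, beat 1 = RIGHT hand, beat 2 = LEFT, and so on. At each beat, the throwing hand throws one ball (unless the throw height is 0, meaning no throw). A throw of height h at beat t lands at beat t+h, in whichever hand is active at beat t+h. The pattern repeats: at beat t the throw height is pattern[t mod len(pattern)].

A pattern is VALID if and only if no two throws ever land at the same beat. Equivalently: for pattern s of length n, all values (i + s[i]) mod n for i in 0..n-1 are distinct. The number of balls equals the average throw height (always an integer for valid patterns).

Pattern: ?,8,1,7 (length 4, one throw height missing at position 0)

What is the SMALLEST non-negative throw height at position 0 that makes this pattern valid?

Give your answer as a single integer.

Answer: 0

Derivation:
i=0: s[i]=? (unknown)
i=1: (1 + 8) mod 4 = 1
i=2: (2 + 1) mod 4 = 3
i=3: (3 + 7) mod 4 = 2
Known residues: [1, 2, 3]; need a permutation of 0..3, so missing residue r = 0
Need (0 + s) mod 4 = 0; smallest s = (0 - 0) mod 4 = 0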